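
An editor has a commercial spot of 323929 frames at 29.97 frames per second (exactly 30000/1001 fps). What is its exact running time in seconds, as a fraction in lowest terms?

324252929/30000 seconds

Running time = 323929 ÷ (30000/1001) = 323929 × 1001/30000 = 324252929/30000 s.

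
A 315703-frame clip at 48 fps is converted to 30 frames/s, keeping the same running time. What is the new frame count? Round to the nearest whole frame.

Frames at target rate = 315703 × (30) / (48) = 1578515/8 ≈ 197314.375.
Nearest whole frame: 197314.

197314 frames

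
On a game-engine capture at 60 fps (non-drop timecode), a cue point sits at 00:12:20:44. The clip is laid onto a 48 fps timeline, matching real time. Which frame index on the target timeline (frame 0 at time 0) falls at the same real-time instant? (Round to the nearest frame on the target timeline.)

frame 35555

Source frame index: (0×3600 + 12×60 + 20) × 60 + 44 = 44444.
Real time: 44444 / (60) = 11111/15 s.
Target frame: (11111/15) × (48) = 177776/5 ≈ 35555.200 → 35555.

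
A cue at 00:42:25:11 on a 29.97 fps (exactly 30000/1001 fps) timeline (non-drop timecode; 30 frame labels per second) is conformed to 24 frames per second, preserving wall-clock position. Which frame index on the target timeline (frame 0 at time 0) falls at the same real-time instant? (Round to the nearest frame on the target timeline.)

frame 61150

Source frame index: (0×3600 + 42×60 + 25) × 30 + 11 = 76361.
Real time: 76361 / (30000/1001) = 76437361/30000 s.
Target frame: (76437361/30000) × (24) = 76437361/1250 ≈ 61149.889 → 61150.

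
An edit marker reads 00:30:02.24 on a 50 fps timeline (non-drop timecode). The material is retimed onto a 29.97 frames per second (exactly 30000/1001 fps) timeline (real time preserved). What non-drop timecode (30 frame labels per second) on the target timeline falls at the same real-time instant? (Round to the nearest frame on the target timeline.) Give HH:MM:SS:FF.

Source frame index: (0×3600 + 30×60 + 2) × 50 + 24 = 90124.
Real time: 90124 / (50) = 45062/25 s.
Target frame: (45062/25) × (30000/1001) = 54074400/1001 ≈ 54020.380 → 54020.
At 30 labels/s: frame 54020 → 00:30:00:20.

00:30:00:20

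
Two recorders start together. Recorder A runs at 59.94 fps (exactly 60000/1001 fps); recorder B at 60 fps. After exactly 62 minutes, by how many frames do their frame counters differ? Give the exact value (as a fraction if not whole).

223200/1001 frames

62 min = 3720 s.
A emits 60000/1001 × 3720 = 223200000/1001 frames; B emits 60 × 3720 = 223200.
Difference = 223200/1001 frames (≈ 222.9770); B is ahead of A.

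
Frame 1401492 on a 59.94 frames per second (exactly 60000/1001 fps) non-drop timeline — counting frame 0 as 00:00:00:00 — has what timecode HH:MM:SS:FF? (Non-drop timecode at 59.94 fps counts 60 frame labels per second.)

06:29:18:12

1401492 ÷ 60 = 23358 full seconds, remainder 12 frames.
23358 s = 6 h 29 min 18 s.
Timecode: 06:29:18:12.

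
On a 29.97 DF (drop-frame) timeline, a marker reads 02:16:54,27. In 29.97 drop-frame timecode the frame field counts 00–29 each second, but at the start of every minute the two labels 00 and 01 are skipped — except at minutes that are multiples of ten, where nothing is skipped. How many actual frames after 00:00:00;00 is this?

246201

As if non-drop at 30 labels/s: (2 × 3600 + 16 × 60 + 54) × 30 + 27 = 246447.
Minute boundaries passed: 136; those not divisible by 10: 136 − 13 = 123; dropped labels = 2 × 123 = 246.
Actual frame index = 246447 − 246 = 246201.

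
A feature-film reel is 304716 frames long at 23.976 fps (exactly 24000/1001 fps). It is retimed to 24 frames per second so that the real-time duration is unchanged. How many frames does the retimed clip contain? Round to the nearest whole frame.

Frames at target rate = 304716 × (24) / (24000/1001) = 76255179/250 ≈ 305020.716.
Nearest whole frame: 305021.

305021 frames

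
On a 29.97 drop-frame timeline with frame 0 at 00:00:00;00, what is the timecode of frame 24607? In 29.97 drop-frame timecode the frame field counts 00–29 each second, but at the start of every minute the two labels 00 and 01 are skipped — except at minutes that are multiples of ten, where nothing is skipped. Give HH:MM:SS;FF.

Each 10-minute DF block holds 10 × 60 × 30 − 9 × 2 = 17982 frames. 24607 ÷ 17982 → 1 full block, remainder 6625.
Within the partial block the first minute is 1800 frames and each further minute 1798, so 3 further minute boundaries passed. Total skipped labels = 18 × 1 + 2 × 3 = 24.
Non-drop label index = 24607 + 24 = 24631; at 30 labels/s that is 00:13:41:01, i.e. DF 00:13:41;01.

00:13:41;01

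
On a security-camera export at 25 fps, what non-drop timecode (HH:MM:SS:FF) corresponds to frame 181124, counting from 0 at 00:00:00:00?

02:00:44:24

181124 ÷ 25 = 7244 full seconds, remainder 24 frames.
7244 s = 2 h 0 min 44 s.
Timecode: 02:00:44:24.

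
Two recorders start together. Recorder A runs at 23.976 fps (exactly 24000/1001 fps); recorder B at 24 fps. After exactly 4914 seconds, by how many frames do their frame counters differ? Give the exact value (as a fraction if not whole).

1296/11 frames

A emits 24000/1001 × 4914 = 1296000/11 frames; B emits 24 × 4914 = 117936.
Difference = 1296/11 frames (≈ 117.8182); B is ahead of A.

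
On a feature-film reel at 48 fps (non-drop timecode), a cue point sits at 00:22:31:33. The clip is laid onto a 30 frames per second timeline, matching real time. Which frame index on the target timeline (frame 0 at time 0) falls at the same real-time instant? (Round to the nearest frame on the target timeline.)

frame 40551

Source frame index: (0×3600 + 22×60 + 31) × 48 + 33 = 64881.
Real time: 64881 / (48) = 21627/16 s.
Target frame: (21627/16) × (30) = 324405/8 ≈ 40550.625 → 40551.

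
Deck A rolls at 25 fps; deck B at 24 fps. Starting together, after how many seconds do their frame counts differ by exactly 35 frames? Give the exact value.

The gap grows by |24 − 25| = 1 frame per second.
Time for a 35-frame gap: 35 ÷ (1) = 35 s.

35 seconds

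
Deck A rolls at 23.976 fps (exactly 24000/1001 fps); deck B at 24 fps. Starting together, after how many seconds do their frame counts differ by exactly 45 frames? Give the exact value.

The gap grows by |24 − 24000/1001| = 24/1001 frames per second.
Time for a 45-frame gap: 45 ÷ (24/1001) = 1876.875 s.

1876.875 seconds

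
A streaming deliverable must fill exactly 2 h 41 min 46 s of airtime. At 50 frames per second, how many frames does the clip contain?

485300 frames

2 h 41 min 46 s = 9706 s.
Frames = 9706 × 50 = 485300.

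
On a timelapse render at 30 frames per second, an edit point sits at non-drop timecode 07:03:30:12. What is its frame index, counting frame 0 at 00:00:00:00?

frame 762312

Total seconds to the label: (7 × 3600 + 3 × 60 + 30) = 25410.
Frame index = 25410 × 30 + 12 = 762312.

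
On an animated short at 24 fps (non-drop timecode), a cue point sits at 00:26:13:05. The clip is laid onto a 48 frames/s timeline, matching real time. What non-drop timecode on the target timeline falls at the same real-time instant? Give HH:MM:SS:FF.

00:26:13:10

Source frame index: (0×3600 + 26×60 + 13) × 24 + 5 = 37757.
Real time: 37757 / (24) = 37757/24 s.
Target frame: (37757/24) × (48) = 75514.
At 48 labels/s: frame 75514 → 00:26:13:10.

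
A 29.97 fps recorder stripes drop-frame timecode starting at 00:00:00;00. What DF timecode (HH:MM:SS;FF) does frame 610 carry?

Ten DF minutes hold 17982 frames, so frame 610 lies in block 0 (frames 0–17981) with 610 frames into that block.
The block's first minute is 1800 frames and the rest 1798 each; 610 frames reaches minute 0, so 0 × 18 + 0 × 2 = 0 labels have been skipped so far.
Adding those back, label number 610 + 0 = 610 at 30 labels/s is 20 s + 10 f = 0 h 0 min 20 s frame 10, i.e. 00:00:20;10.

00:00:20;10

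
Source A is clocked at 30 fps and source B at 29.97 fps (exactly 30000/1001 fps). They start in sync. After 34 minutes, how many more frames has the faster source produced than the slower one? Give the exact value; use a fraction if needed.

34 min = 2040 s.
A emits 30 × 2040 = 61200 frames; B emits 30000/1001 × 2040 = 61200000/1001.
Difference = 61200/1001 frames (≈ 61.1389); B is behind A.

61200/1001 frames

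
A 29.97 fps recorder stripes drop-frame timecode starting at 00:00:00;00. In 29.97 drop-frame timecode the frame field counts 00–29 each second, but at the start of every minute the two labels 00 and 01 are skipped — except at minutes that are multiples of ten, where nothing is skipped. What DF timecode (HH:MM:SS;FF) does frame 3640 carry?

00:02:01;14

Ten DF minutes hold 17982 frames, so frame 3640 lies in block 0 (frames 0–17981) with 3640 frames into that block.
The block's first minute is 1800 frames and the rest 1798 each; 3640 frames reaches minute 2, so 0 × 18 + 2 × 2 = 4 labels have been skipped so far.
Adding those back, label number 3640 + 4 = 3644 at 30 labels/s is 121 s + 14 f = 0 h 2 min 1 s frame 14, i.e. 00:02:01;14.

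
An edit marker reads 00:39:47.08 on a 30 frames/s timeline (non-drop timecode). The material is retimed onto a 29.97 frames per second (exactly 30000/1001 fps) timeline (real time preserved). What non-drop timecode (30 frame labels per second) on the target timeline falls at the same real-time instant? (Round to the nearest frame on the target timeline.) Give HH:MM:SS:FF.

00:39:44:26

Source frame index: (0×3600 + 39×60 + 47) × 30 + 8 = 71618.
Real time: 71618 / (30) = 35809/15 s.
Target frame: (35809/15) × (30000/1001) = 71618000/1001 ≈ 71546.454 → 71546.
At 30 labels/s: frame 71546 → 00:39:44:26.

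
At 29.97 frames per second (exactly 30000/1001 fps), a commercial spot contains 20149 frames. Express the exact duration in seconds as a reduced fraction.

20169149/30000 seconds

Running time = 20149 ÷ (30000/1001) = 20149 × 1001/30000 = 20169149/30000 s.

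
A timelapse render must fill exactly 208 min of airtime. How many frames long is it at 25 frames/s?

312000 frames

208 min = 12480 s.
Frames = 12480 × 25 = 312000.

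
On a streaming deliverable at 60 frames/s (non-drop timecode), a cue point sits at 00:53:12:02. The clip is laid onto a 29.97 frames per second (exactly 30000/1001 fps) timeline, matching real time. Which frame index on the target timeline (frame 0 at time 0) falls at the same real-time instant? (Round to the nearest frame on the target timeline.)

frame 95665

Source frame index: (0×3600 + 53×60 + 12) × 60 + 2 = 191522.
Real time: 191522 / (60) = 95761/30 s.
Target frame: (95761/30) × (30000/1001) = 95761000/1001 ≈ 95665.335 → 95665.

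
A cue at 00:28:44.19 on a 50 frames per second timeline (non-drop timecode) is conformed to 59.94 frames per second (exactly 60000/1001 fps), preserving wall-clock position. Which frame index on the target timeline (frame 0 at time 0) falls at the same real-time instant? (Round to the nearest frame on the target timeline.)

Source frame index: (0×3600 + 28×60 + 44) × 50 + 19 = 86219.
Real time: 86219 / (50) = 86219/50 s.
Target frame: (86219/50) × (60000/1001) = 14780400/143 ≈ 103359.441 → 103359.

frame 103359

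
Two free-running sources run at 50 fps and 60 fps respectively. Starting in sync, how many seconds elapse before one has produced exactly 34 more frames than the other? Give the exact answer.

3.4 seconds

The gap grows by |60 − 50| = 10 frames per second.
Time for a 34-frame gap: 34 ÷ (10) = 3.4 s.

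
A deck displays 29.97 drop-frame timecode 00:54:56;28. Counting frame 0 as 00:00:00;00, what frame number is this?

98810

As if non-drop at 30 labels/s: (0 × 3600 + 54 × 60 + 56) × 30 + 28 = 98908.
Minute boundaries passed: 54; those not divisible by 10: 54 − 5 = 49; dropped labels = 2 × 49 = 98.
Actual frame index = 98908 − 98 = 98810.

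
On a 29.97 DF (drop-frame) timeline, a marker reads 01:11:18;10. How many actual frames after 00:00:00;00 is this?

Complete 10-minute blocks: 7, each 17982 frames → 125874.
Remaining 1 whole minute in the current block: 1800 + 0 × 1798 = 1800 frames.
Within the current minute: 18 × 30 + 10 − 2 = 548 (labels ;00/;01 skipped at this minute). Total = 125874 + 1800 + 548 = 128222.

128222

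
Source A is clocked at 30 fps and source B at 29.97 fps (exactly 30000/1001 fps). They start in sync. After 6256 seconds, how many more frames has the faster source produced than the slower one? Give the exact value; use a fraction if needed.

187680/1001 frames

A emits 30 × 6256 = 187680 frames; B emits 30000/1001 × 6256 = 187680000/1001.
Difference = 187680/1001 frames (≈ 187.4925); B is behind A.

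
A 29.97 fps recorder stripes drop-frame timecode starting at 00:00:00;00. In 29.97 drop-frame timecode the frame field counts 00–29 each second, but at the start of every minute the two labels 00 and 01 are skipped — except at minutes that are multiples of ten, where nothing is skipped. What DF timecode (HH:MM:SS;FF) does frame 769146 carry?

Each 10-minute DF block holds 10 × 60 × 30 − 9 × 2 = 17982 frames. 769146 ÷ 17982 → 42 full blocks, remainder 13902.
Within the partial block the first minute is 1800 frames and each further minute 1798, so 7 further minute boundaries passed. Total skipped labels = 18 × 42 + 2 × 7 = 770.
Non-drop label index = 769146 + 770 = 769916; at 30 labels/s that is 07:07:43:26, i.e. DF 07:07:43;26.

07:07:43;26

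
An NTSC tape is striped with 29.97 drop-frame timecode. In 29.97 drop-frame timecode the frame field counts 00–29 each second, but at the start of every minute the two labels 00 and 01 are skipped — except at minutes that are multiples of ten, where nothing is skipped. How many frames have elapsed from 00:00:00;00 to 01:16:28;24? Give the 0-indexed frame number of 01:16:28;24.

Complete 10-minute blocks: 7, each 17982 frames → 125874.
Remaining 6 whole minutes in the current block: 1800 + 5 × 1798 = 10790 frames.
Within the current minute: 28 × 30 + 24 − 2 = 862 (labels ;00/;01 skipped at this minute). Total = 125874 + 10790 + 862 = 137526.

137526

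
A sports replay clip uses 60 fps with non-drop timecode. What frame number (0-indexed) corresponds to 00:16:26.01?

Total seconds to the label: (0 × 3600 + 16 × 60 + 26) = 986.
Frame index = 986 × 60 + 1 = 59161.

59161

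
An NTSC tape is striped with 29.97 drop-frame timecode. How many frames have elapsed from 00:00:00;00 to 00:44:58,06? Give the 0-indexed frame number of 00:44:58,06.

80866

Complete 10-minute blocks: 4, each 17982 frames → 71928.
Remaining 4 whole minutes in the current block: 1800 + 3 × 1798 = 7194 frames.
Within the current minute: 58 × 30 + 6 − 2 = 1744 (labels ;00/;01 skipped at this minute). Total = 71928 + 7194 + 1744 = 80866.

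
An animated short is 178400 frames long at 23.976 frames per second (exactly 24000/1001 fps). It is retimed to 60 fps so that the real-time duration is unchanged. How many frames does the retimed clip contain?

446446 frames

Target frames = source frames × (target rate / source rate) = 178400 × (60)/(24000/1001) = 178400 × 1001/400 = 446446.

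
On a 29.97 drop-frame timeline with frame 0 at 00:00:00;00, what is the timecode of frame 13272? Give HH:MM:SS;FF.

00:07:22;26

Ten DF minutes hold 17982 frames, so frame 13272 lies in block 0 (frames 0–17981) with 13272 frames into that block.
The block's first minute is 1800 frames and the rest 1798 each; 13272 frames reaches minute 7, so 0 × 18 + 7 × 2 = 14 labels have been skipped so far.
Adding those back, label number 13272 + 14 = 13286 at 30 labels/s is 442 s + 26 f = 0 h 7 min 22 s frame 26, i.e. 00:07:22;26.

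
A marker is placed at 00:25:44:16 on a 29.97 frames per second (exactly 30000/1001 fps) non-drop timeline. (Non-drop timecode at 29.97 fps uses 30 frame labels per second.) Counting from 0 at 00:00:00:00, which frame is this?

frame 46336

Total seconds to the label: (0 × 3600 + 25 × 60 + 44) = 1544.
Frame index = 1544 × 30 + 16 = 46336.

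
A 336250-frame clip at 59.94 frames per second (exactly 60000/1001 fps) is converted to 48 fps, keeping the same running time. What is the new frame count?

Target frames = source frames × (target rate / source rate) = 336250 × (48)/(60000/1001) = 336250 × 1001/1250 = 269269.

269269 frames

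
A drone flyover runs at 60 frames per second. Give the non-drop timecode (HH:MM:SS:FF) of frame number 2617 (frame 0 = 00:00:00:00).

2617 ÷ 60 = 43 full seconds, remainder 37 frames.
43 s = 0 h 0 min 43 s.
Timecode: 00:00:43:37.

00:00:43:37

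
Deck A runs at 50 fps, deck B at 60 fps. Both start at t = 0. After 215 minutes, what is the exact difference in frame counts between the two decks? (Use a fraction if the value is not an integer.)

129000 frames

215 min = 12900 s.
A emits 50 × 12900 = 645000 frames; B emits 60 × 12900 = 774000.
Difference = 129000 frames; B is ahead of A.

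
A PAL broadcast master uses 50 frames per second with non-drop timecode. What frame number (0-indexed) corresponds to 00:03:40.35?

11035

Total seconds to the label: (0 × 3600 + 3 × 60 + 40) = 220.
Frame index = 220 × 50 + 35 = 11035.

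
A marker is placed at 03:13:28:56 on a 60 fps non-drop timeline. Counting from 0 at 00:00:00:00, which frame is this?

696536

Total seconds to the label: (3 × 3600 + 13 × 60 + 28) = 11608.
Frame index = 11608 × 60 + 56 = 696536.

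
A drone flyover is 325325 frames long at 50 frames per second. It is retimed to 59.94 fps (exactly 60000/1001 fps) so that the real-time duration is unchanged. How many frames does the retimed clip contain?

390000 frames

Target frames = source frames × (target rate / source rate) = 325325 × (60000/1001)/(50) = 325325 × 1200/1001 = 390000.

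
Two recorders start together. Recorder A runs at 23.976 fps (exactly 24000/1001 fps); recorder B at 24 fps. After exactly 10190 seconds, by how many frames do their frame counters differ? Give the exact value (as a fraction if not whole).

244560/1001 frames

A emits 24000/1001 × 10190 = 244560000/1001 frames; B emits 24 × 10190 = 244560.
Difference = 244560/1001 frames (≈ 244.3157); B is ahead of A.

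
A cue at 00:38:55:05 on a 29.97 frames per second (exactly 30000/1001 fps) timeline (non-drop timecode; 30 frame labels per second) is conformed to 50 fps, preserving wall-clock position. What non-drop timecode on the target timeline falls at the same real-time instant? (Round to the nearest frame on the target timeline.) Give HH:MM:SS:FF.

Source frame index: (0×3600 + 38×60 + 55) × 30 + 5 = 70055.
Real time: 70055 / (30000/1001) = 14025011/6000 s.
Target frame: (14025011/6000) × (50) = 14025011/120 ≈ 116875.092 → 116875.
At 50 labels/s: frame 116875 → 00:38:57:25.

00:38:57:25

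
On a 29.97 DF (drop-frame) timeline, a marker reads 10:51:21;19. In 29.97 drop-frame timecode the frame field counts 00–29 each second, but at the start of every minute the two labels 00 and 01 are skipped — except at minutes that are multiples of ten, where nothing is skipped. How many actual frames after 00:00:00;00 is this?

Complete 10-minute blocks: 65, each 17982 frames → 1168830.
Remaining 1 whole minute in the current block: 1800 + 0 × 1798 = 1800 frames.
Within the current minute: 21 × 30 + 19 − 2 = 647 (labels ;00/;01 skipped at this minute). Total = 1168830 + 1800 + 647 = 1171277.

1171277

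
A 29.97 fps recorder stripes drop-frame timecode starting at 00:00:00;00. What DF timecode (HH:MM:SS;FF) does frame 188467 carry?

Ten DF minutes hold 17982 frames, so frame 188467 lies in block 10 (frames 179820–197801) with 8647 frames into that block.
The block's first minute is 1800 frames and the rest 1798 each; 8647 frames reaches minute 4, so 10 × 18 + 4 × 2 = 188 labels have been skipped so far.
Adding those back, label number 188467 + 188 = 188655 at 30 labels/s is 6288 s + 15 f = 1 h 44 min 48 s frame 15, i.e. 01:44:48;15.

01:44:48;15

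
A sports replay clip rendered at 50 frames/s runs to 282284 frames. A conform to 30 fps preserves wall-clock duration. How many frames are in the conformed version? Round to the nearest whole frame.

Frames at target rate = 282284 × (30) / (50) = 846852/5 ≈ 169370.400.
Nearest whole frame: 169370.

169370 frames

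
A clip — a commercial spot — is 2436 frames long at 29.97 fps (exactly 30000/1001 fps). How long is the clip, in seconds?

81.2812 seconds

Running time = 2436 / (30000/1001) = 81.2812 s.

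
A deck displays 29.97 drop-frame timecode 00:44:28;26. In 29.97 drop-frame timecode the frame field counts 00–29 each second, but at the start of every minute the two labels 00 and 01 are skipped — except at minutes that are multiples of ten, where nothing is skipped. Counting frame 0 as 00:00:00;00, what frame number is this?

As if non-drop at 30 labels/s: (0 × 3600 + 44 × 60 + 28) × 30 + 26 = 80066.
Minute boundaries passed: 44; those not divisible by 10: 44 − 4 = 40; dropped labels = 2 × 40 = 80.
Actual frame index = 80066 − 80 = 79986.

79986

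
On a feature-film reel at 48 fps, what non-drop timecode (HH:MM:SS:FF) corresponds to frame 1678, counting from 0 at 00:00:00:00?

00:00:34:46

1678 ÷ 48 = 34 full seconds, remainder 46 frames.
34 s = 0 h 0 min 34 s.
Timecode: 00:00:34:46.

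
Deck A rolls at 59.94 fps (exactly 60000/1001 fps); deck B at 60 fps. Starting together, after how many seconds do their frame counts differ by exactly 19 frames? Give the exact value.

19019/60 seconds

The gap grows by |60 − 60000/1001| = 60/1001 frames per second.
Time for a 19-frame gap: 19 ÷ (60/1001) = 19019/60 s.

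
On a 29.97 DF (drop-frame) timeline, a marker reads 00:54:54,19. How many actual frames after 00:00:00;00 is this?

98741

As if non-drop at 30 labels/s: (0 × 3600 + 54 × 60 + 54) × 30 + 19 = 98839.
Minute boundaries passed: 54; those not divisible by 10: 54 − 5 = 49; dropped labels = 2 × 49 = 98.
Actual frame index = 98839 − 98 = 98741.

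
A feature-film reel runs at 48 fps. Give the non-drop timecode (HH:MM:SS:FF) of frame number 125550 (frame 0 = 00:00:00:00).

125550 ÷ 48 = 2615 full seconds, remainder 30 frames.
2615 s = 0 h 43 min 35 s.
Timecode: 00:43:35:30.

00:43:35:30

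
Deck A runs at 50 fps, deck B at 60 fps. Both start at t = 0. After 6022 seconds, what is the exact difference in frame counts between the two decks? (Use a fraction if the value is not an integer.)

A emits 50 × 6022 = 301100 frames; B emits 60 × 6022 = 361320.
Difference = 60220 frames; B is ahead of A.

60220 frames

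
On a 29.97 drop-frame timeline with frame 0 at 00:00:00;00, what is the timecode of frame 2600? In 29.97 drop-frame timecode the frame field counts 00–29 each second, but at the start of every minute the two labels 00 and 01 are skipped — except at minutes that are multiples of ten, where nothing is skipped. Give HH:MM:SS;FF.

00:01:26;22

Each 10-minute DF block holds 10 × 60 × 30 − 9 × 2 = 17982 frames. 2600 ÷ 17982 → 0 full blocks, remainder 2600.
Within the partial block the first minute is 1800 frames and each further minute 1798, so 1 further minute boundary passed. Total skipped labels = 18 × 0 + 2 × 1 = 2.
Non-drop label index = 2600 + 2 = 2602; at 30 labels/s that is 00:01:26:22, i.e. DF 00:01:26;22.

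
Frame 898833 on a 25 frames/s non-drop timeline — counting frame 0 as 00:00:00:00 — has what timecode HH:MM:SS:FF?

898833 ÷ 25 = 35953 full seconds, remainder 8 frames.
35953 s = 9 h 59 min 13 s.
Timecode: 09:59:13:08.

09:59:13:08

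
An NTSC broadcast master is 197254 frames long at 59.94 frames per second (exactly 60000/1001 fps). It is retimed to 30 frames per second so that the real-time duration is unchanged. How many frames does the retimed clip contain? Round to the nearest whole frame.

Frames at target rate = 197254 × (30) / (60000/1001) = 98725627/1000 ≈ 98725.627.
Nearest whole frame: 98726.

98726 frames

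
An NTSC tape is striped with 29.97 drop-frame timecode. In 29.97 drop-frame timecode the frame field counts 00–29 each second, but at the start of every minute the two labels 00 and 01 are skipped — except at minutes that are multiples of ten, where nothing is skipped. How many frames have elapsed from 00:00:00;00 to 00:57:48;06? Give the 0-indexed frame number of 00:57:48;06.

103942

Complete 10-minute blocks: 5, each 17982 frames → 89910.
Remaining 7 whole minutes in the current block: 1800 + 6 × 1798 = 12588 frames.
Within the current minute: 48 × 30 + 6 − 2 = 1444 (labels ;00/;01 skipped at this minute). Total = 89910 + 12588 + 1444 = 103942.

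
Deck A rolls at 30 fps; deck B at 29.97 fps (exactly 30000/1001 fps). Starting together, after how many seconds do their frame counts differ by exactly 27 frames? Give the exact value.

900.9 seconds

The gap grows by |30000/1001 − 30| = 30/1001 frames per second.
Time for a 27-frame gap: 27 ÷ (30/1001) = 900.9 s.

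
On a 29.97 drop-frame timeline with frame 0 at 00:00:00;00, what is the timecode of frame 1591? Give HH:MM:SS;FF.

Each 10-minute DF block holds 10 × 60 × 30 − 9 × 2 = 17982 frames. 1591 ÷ 17982 → 0 full blocks, remainder 1591.
Within the partial block the first minute is 1800 frames and each further minute 1798, so 0 further minute boundaries passed. Total skipped labels = 18 × 0 + 2 × 0 = 0.
Non-drop label index = 1591 + 0 = 1591; at 30 labels/s that is 00:00:53:01, i.e. DF 00:00:53;01.

00:00:53;01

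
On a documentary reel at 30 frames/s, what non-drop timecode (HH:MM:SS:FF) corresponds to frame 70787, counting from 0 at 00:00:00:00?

00:39:19:17

70787 ÷ 30 = 2359 full seconds, remainder 17 frames.
2359 s = 0 h 39 min 19 s.
Timecode: 00:39:19:17.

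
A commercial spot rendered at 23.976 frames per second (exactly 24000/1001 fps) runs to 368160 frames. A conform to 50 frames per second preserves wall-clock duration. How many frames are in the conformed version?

767767 frames

Target frames = source frames × (target rate / source rate) = 368160 × (50)/(24000/1001) = 368160 × 1001/480 = 767767.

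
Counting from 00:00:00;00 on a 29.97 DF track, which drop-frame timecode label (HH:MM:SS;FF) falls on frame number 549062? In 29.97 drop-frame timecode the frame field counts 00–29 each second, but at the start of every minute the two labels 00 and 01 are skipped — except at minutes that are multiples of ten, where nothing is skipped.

Ten DF minutes hold 17982 frames, so frame 549062 lies in block 30 (frames 539460–557441) with 9602 frames into that block.
The block's first minute is 1800 frames and the rest 1798 each; 9602 frames reaches minute 5, so 30 × 18 + 5 × 2 = 550 labels have been skipped so far.
Adding those back, label number 549062 + 550 = 549612 at 30 labels/s is 18320 s + 12 f = 5 h 5 min 20 s frame 12, i.e. 05:05:20;12.

05:05:20;12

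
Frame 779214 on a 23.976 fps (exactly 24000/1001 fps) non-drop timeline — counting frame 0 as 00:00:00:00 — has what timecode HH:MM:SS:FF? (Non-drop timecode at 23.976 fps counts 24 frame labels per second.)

09:01:07:06

779214 ÷ 24 = 32467 full seconds, remainder 6 frames.
32467 s = 9 h 1 min 7 s.
Timecode: 09:01:07:06.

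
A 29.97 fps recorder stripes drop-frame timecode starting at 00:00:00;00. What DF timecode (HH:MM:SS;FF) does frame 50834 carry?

Ten DF minutes hold 17982 frames, so frame 50834 lies in block 2 (frames 35964–53945) with 14870 frames into that block.
The block's first minute is 1800 frames and the rest 1798 each; 14870 frames reaches minute 8, so 2 × 18 + 8 × 2 = 52 labels have been skipped so far.
Adding those back, label number 50834 + 52 = 50886 at 30 labels/s is 1696 s + 6 f = 0 h 28 min 16 s frame 6, i.e. 00:28:16;06.

00:28:16;06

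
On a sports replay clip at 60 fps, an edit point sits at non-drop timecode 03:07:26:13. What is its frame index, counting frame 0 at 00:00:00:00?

674773

Total seconds to the label: (3 × 3600 + 7 × 60 + 26) = 11246.
Frame index = 11246 × 60 + 13 = 674773.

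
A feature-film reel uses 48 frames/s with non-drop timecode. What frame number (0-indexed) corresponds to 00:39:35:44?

Total seconds to the label: (0 × 3600 + 39 × 60 + 35) = 2375.
Frame index = 2375 × 48 + 44 = 114044.

114044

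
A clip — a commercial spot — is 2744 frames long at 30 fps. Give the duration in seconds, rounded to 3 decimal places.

91.467 seconds

Running time = 2744 × 1/30 = 1372/15 s ≈ 91.467 s.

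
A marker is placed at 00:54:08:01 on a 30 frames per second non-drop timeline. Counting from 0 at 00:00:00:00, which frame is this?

97441

Total seconds to the label: (0 × 3600 + 54 × 60 + 8) = 3248.
Frame index = 3248 × 30 + 1 = 97441.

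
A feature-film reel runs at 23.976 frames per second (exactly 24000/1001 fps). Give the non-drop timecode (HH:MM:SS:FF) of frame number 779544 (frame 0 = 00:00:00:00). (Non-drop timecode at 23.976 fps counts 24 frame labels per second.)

09:01:21:00

779544 ÷ 24 = 32481 full seconds, remainder 0 frames.
32481 s = 9 h 1 min 21 s.
Timecode: 09:01:21:00.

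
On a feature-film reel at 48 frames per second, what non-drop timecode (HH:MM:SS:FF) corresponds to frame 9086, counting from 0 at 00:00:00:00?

9086 ÷ 48 = 189 full seconds, remainder 14 frames.
189 s = 0 h 3 min 9 s.
Timecode: 00:03:09:14.

00:03:09:14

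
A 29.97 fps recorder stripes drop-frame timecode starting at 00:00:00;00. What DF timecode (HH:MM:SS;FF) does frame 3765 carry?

Ten DF minutes hold 17982 frames, so frame 3765 lies in block 0 (frames 0–17981) with 3765 frames into that block.
The block's first minute is 1800 frames and the rest 1798 each; 3765 frames reaches minute 2, so 0 × 18 + 2 × 2 = 4 labels have been skipped so far.
Adding those back, label number 3765 + 4 = 3769 at 30 labels/s is 125 s + 19 f = 0 h 2 min 5 s frame 19, i.e. 00:02:05;19.

00:02:05;19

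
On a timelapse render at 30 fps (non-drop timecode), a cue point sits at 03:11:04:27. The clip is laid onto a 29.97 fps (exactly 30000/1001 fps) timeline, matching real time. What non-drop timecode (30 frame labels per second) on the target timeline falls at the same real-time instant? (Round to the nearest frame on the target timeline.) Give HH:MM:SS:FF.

Source frame index: (3×3600 + 11×60 + 4) × 30 + 27 = 343947.
Real time: 343947 / (30) = 114649/10 s.
Target frame: (114649/10) × (30000/1001) = 343947000/1001 ≈ 343603.397 → 343603.
At 30 labels/s: frame 343603 → 03:10:53:13.

03:10:53:13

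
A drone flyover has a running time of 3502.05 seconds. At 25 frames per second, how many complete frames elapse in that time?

Frames = 3502.05 × 25 = 350205/4 ≈ 87551.2500.
Complete frames: 87551.

87551 frames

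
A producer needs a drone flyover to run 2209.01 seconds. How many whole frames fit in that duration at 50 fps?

Frames = 2209.01 × 50 = 220901/2 ≈ 110450.5000.
Complete frames: 110450.

110450 frames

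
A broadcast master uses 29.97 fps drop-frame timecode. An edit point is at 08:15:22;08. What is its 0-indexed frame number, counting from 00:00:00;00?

890776

As if non-drop at 30 labels/s: (8 × 3600 + 15 × 60 + 22) × 30 + 8 = 891668.
Minute boundaries passed: 495; those not divisible by 10: 495 − 49 = 446; dropped labels = 2 × 446 = 892.
Actual frame index = 891668 − 892 = 890776.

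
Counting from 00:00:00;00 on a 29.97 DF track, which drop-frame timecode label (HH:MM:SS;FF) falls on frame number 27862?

00:15:29;20

Ten DF minutes hold 17982 frames, so frame 27862 lies in block 1 (frames 17982–35963) with 9880 frames into that block.
The block's first minute is 1800 frames and the rest 1798 each; 9880 frames reaches minute 5, so 1 × 18 + 5 × 2 = 28 labels have been skipped so far.
Adding those back, label number 27862 + 28 = 27890 at 30 labels/s is 929 s + 20 f = 0 h 15 min 29 s frame 20, i.e. 00:15:29;20.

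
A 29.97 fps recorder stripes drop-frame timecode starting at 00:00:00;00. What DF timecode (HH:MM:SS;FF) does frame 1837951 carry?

17:02:06;11

Ten DF minutes hold 17982 frames, so frame 1837951 lies in block 102 (frames 1834164–1852145) with 3787 frames into that block.
The block's first minute is 1800 frames and the rest 1798 each; 3787 frames reaches minute 2, so 102 × 18 + 2 × 2 = 1840 labels have been skipped so far.
Adding those back, label number 1837951 + 1840 = 1839791 at 30 labels/s is 61326 s + 11 f = 17 h 2 min 6 s frame 11, i.e. 17:02:06;11.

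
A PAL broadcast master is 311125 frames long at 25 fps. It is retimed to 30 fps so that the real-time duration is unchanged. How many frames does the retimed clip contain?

373350 frames

Target frames = source frames × (target rate / source rate) = 311125 × (30)/(25) = 311125 × 6/5 = 373350.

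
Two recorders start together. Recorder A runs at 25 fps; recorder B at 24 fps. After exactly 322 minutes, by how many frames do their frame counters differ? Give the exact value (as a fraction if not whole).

19320 frames

322 min = 19320 s.
A emits 25 × 19320 = 483000 frames; B emits 24 × 19320 = 463680.
Difference = 19320 frames; B is behind A.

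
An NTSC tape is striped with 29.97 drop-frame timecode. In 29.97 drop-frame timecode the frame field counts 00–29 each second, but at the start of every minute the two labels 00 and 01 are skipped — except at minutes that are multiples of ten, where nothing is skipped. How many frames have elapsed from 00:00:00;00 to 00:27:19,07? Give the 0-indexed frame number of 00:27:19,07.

As if non-drop at 30 labels/s: (0 × 3600 + 27 × 60 + 19) × 30 + 7 = 49177.
Minute boundaries passed: 27; those not divisible by 10: 27 − 2 = 25; dropped labels = 2 × 25 = 50.
Actual frame index = 49177 − 50 = 49127.

49127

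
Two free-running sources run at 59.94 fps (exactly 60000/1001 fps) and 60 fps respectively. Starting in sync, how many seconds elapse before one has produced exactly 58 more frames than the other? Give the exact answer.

The gap grows by |60 − 60000/1001| = 60/1001 frames per second.
Time for a 58-frame gap: 58 ÷ (60/1001) = 29029/30 s.

29029/30 seconds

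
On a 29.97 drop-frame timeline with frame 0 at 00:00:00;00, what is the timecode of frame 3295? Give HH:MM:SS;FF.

00:01:49;27

Ten DF minutes hold 17982 frames, so frame 3295 lies in block 0 (frames 0–17981) with 3295 frames into that block.
The block's first minute is 1800 frames and the rest 1798 each; 3295 frames reaches minute 1, so 0 × 18 + 1 × 2 = 2 labels have been skipped so far.
Adding those back, label number 3295 + 2 = 3297 at 30 labels/s is 109 s + 27 f = 0 h 1 min 49 s frame 27, i.e. 00:01:49;27.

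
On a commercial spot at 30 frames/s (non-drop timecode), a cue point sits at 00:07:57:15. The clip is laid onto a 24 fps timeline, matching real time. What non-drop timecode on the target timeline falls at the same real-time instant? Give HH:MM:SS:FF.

Source frame index: (0×3600 + 7×60 + 57) × 30 + 15 = 14325.
Real time: 14325 / (30) = 955/2 s.
Target frame: (955/2) × (24) = 11460.
At 24 labels/s: frame 11460 → 00:07:57:12.

00:07:57:12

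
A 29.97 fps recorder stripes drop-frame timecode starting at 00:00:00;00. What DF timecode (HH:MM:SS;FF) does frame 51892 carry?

Ten DF minutes hold 17982 frames, so frame 51892 lies in block 2 (frames 35964–53945) with 15928 frames into that block.
The block's first minute is 1800 frames and the rest 1798 each; 15928 frames reaches minute 8, so 2 × 18 + 8 × 2 = 52 labels have been skipped so far.
Adding those back, label number 51892 + 52 = 51944 at 30 labels/s is 1731 s + 14 f = 0 h 28 min 51 s frame 14, i.e. 00:28:51;14.

00:28:51;14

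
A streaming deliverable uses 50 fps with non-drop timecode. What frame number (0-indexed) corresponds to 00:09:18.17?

Total seconds to the label: (0 × 3600 + 9 × 60 + 18) = 558.
Frame index = 558 × 50 + 17 = 27917.

27917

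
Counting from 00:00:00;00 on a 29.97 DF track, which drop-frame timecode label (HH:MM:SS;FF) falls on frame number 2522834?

23:22:58;18

Each 10-minute DF block holds 10 × 60 × 30 − 9 × 2 = 17982 frames. 2522834 ÷ 17982 → 140 full blocks, remainder 5354.
Within the partial block the first minute is 1800 frames and each further minute 1798, so 2 further minute boundaries passed. Total skipped labels = 18 × 140 + 2 × 2 = 2524.
Non-drop label index = 2522834 + 2524 = 2525358; at 30 labels/s that is 23:22:58:18, i.e. DF 23:22:58;18.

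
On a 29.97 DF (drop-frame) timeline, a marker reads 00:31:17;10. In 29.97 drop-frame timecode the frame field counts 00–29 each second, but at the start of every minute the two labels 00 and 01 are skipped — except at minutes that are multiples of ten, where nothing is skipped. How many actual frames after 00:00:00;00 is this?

Complete 10-minute blocks: 3, each 17982 frames → 53946.
Remaining 1 whole minute in the current block: 1800 + 0 × 1798 = 1800 frames.
Within the current minute: 17 × 30 + 10 − 2 = 518 (labels ;00/;01 skipped at this minute). Total = 53946 + 1800 + 518 = 56264.

56264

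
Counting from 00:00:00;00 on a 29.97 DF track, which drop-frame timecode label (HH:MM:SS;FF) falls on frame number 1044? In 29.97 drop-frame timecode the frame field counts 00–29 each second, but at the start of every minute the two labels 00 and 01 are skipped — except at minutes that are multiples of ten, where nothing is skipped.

00:00:34;24

Each 10-minute DF block holds 10 × 60 × 30 − 9 × 2 = 17982 frames. 1044 ÷ 17982 → 0 full blocks, remainder 1044.
Within the partial block the first minute is 1800 frames and each further minute 1798, so 0 further minute boundaries passed. Total skipped labels = 18 × 0 + 2 × 0 = 0.
Non-drop label index = 1044 + 0 = 1044; at 30 labels/s that is 00:00:34:24, i.e. DF 00:00:34;24.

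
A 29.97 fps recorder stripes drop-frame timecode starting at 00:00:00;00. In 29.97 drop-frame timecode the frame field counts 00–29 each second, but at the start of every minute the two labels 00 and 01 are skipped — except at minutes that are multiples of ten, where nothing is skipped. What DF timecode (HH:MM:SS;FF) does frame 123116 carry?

01:08:28;00

Each 10-minute DF block holds 10 × 60 × 30 − 9 × 2 = 17982 frames. 123116 ÷ 17982 → 6 full blocks, remainder 15224.
Within the partial block the first minute is 1800 frames and each further minute 1798, so 8 further minute boundaries passed. Total skipped labels = 18 × 6 + 2 × 8 = 124.
Non-drop label index = 123116 + 124 = 123240; at 30 labels/s that is 01:08:28:00, i.e. DF 01:08:28;00.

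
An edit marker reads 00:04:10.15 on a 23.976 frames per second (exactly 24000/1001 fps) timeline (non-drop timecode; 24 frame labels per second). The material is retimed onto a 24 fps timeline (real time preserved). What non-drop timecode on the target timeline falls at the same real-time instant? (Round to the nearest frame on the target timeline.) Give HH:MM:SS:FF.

00:04:10:21

Source frame index: (0×3600 + 4×60 + 10) × 24 + 15 = 6015.
Real time: 6015 / (24000/1001) = 401401/1600 s.
Target frame: (401401/1600) × (24) = 1204203/200 ≈ 6021.015 → 6021.
At 24 labels/s: frame 6021 → 00:04:10:21.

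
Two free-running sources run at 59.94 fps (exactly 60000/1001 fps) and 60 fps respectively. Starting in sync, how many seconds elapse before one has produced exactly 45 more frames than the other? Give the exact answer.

The gap grows by |60 − 60000/1001| = 60/1001 frames per second.
Time for a 45-frame gap: 45 ÷ (60/1001) = 750.75 s.

750.75 seconds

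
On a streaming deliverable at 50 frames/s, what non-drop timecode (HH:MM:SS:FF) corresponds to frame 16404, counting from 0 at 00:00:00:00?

00:05:28:04

16404 ÷ 50 = 328 full seconds, remainder 4 frames.
328 s = 0 h 5 min 28 s.
Timecode: 00:05:28:04.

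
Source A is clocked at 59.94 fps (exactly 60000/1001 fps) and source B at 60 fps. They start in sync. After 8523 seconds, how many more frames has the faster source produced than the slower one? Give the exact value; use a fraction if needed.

A emits 60000/1001 × 8523 = 511380000/1001 frames; B emits 60 × 8523 = 511380.
Difference = 511380/1001 frames (≈ 510.8691); B is ahead of A.

511380/1001 frames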